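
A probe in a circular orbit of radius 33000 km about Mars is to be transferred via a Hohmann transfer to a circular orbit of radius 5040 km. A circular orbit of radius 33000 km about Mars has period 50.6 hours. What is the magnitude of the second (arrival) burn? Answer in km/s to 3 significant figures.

Δv₂ = 0.924 km/s

From Kepler's third law T² = 4π²r³/μ at r = 33000 km, T = 50.6 hours = 50.6 × 3600 s = 1.8216×10^5 s: μ = 4π²r³/T² = 42755.8 km³/s².
The Hohmann ellipse has a_t = (r₁ + r₂)/2 = 19020 km.
On the circular orbit at r = 5040 km, v_c = √(μ/r) = 2.9126 km/s.
Transfer-orbit speed at the same r (vis-viva, a = a_t): v_t = √[μ(2/r − 1/a_t)] = 3.8365 km/s.
Δv₂ = |v_t − v_c| = |3.8365 − 2.9126| = 0.9239 km/s.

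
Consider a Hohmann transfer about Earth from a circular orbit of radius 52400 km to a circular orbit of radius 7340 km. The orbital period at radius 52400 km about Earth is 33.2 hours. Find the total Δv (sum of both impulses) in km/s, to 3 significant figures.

Δv = 3.78 km/s

From Kepler's third law T² = 4π²r³/μ at r = 52400 km, T = 33.2 hours = 33.2 × 3600 s = 1.1952×10^5 s: μ = 4π²r³/T² = 3.97624×10^5 km³/s².
Semi-major axis of the transfer orbit: a_t = (52400 + 7340)/2 = 29870 km.
At r₁ the circular-orbit speed is v₁ = √(μ/r₁) = 2.755 km/s.
Transfer-orbit speed at r₁ (vis-viva equation): v_a = √[μ(2/r₁ − 1/a_t)] = 1.366 km/s.
First burn Δv₁ = |v_a − v₁| = 1.389 km/s.
Circular speed at r₂: v₂ = √(μ/r₂) = 7.360 km/s.
Transfer-orbit speed at r₂: v_p = √[μ(2/r₂ − 1/a_t)] = 9.748 km/s.
Second burn Δv₂ = |v₂ − v_p| = 2.388 km/s.
Total Δv = Δv₁ + Δv₂ = 3.777 km/s.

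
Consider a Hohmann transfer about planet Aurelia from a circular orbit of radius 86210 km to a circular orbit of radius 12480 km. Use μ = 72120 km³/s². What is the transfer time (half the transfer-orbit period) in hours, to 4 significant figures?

t = 35.62 hours

The Hohmann ellipse has a_t = (r₁ + r₂)/2 = 49345 km.
By Kepler's third law the transfer-orbit period is T = 2π√(a_t³/μ), so t = T/2 = 1.2823×10^5 s.
Converting: 1.2823×10^5 s ÷ 3600 s/hour = 35.62 hours.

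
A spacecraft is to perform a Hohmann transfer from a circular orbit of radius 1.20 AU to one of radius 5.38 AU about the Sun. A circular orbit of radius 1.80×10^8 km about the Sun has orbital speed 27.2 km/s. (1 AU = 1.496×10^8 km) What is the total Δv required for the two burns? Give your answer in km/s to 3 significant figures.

Δv = 12.7 km/s

From the circular-orbit relation v² = μ/r at r = 1.80×10^8 km: μ = v²r = (27.2)² × 1.80×10^8 = 1.33171×10^11 km³/s².
In km: r₁ = 1.20 × 1.496×10^8 = 1.7952×10^8 km; r₂ = 5.38 × 1.496×10^8 = 8.04848×10^8 km.
Transfer-ellipse semi-major axis a_t = (r₁ + r₂)/2 = (1.7952×10^8 + 8.04848×10^8)/2 = 4.92184×10^8 km.
At r₁ the circular-orbit speed is v₁ = √(μ/r₁) = 27.236 km/s.
Transfer-orbit speed at r₁ (vis-viva equation): v_p = √[μ(2/r₁ − 1/a_t)] = 34.829 km/s.
First burn Δv₁ = |v_p − v₁| = 7.593 km/s.
At r₂, v₂ = √(μ/r₂) = 12.8632 km/s.
Transfer-orbit speed at r₂: v_a = √[μ(2/r₂ − 1/a_t)] = 7.76857 km/s.
Second burn Δv₂ = |v₂ − v_a| = 5.095 km/s.
Δv = Δv₁ + Δv₂ = 7.593 + 5.095 = 12.69 km/s.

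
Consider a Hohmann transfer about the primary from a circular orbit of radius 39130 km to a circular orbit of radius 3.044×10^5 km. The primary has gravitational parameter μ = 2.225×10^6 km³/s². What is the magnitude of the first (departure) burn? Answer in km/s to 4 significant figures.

The Hohmann ellipse has a_t = (r₁ + r₂)/2 = 1.71765×10^5 km.
Circular speed at r = 39130 km: v_c = √(μ/r) = 7.54067 km/s.
Transfer-orbit speed at the same r (vis-viva, a = a_t): v_t = √[μ(2/r − 1/a_t)] = 10.0384 km/s.
Δv₁ = |v_t − v_c| = |10.0384 − 7.54067| = 2.498 km/s.

Δv₁ = 2.498 km/s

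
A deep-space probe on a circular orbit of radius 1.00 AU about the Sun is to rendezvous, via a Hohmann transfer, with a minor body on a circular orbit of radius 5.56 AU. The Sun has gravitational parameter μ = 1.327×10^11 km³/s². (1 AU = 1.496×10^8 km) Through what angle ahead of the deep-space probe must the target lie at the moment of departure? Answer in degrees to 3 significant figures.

φ = 98.4°

In km: r₁ = 1.00 × 1.496×10^8 = 1.496×10^8 km; r₂ = 5.56 × 1.496×10^8 = 8.31776×10^8 km.
Transfer-ellipse semi-major axis a_t = (r₁ + r₂)/2 = (1.496×10^8 + 8.31776×10^8)/2 = 4.90688×10^8 km.
The half-period of the transfer ellipse is t = π√(a_t³/μ) = 9.37395×10^7 s.
The target's mean motion on its circular orbit is ω₂ = √(μ/r₂³) = 1.51854×10^-8 rad/s.
Angle swept by the target during transfer: ω₂·t = 1.4235 rad = 81.56°.
The deep-space probe traverses 180° on the transfer ellipse, so the target must lead by 180° − 81.56° = 98.4°.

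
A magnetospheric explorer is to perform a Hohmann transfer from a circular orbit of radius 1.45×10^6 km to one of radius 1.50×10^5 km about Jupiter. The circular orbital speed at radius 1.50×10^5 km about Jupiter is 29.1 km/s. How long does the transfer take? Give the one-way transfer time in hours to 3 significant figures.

From the circular-orbit relation v² = μ/r at r = 1.50×10^5 km: μ = v²r = (29.1)² × 1.50×10^5 = 1.27022×10^8 km³/s².
Semi-major axis of the transfer orbit: a_t = (1.450×10^6 + 1.500×10^5)/2 = 8.000×10^5 km.
Transfer time t = π√(a_t³/μ) = π√((8.000×10^5)³ / 1.27022×10^8) = 1.995×10^5 s.
Converting: 1.995×10^5 s ÷ 3600 s/hour = 55.4 hours.

t = 55.4 hours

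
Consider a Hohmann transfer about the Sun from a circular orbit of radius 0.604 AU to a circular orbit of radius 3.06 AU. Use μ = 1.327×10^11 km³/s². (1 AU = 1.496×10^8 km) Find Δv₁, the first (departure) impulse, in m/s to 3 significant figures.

Δv₁ = 11200 m/s

In km: r₁ = 0.604 × 1.496×10^8 = 9.03584×10^7 km; r₂ = 3.06 × 1.496×10^8 = 4.57776×10^8 km.
The Hohmann ellipse has a_t = (r₁ + r₂)/2 = 2.740672×10^8 km.
On the circular orbit at r = 9.03584×10^7 km, v_c = √(μ/r) = 38.32 km/s.
Transfer-orbit speed at the same r (vis-viva, a = a_t): v_t = √[μ(2/r − 1/a_t)] = 49.53 km/s.
Δv₁ = |v_t − v_c| = |49.53 − 38.32| = 11.21 km/s.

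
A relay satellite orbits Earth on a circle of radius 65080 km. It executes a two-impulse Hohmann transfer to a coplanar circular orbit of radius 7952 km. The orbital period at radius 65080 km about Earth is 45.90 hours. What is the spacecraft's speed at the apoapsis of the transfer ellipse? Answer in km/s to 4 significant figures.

v = 1.155 km/s

From Kepler's third law T² = 4π²r³/μ at r = 65080 km, T = 45.90 hours = 45.90 × 3600 s = 1.6524×10^5 s: μ = 4π²r³/T² = 3.98540×10^5 km³/s².
Semi-major axis of the transfer orbit: a_t = (65080 + 7952)/2 = 36516 km.
The apoapsis of the transfer ellipse is at r = 65080 km.
Vis-viva: v = √[μ(2/r − 1/a_t)] = √[3.98540×10^5 × (2/65080 − 1/36516)] = 1.155 km/s.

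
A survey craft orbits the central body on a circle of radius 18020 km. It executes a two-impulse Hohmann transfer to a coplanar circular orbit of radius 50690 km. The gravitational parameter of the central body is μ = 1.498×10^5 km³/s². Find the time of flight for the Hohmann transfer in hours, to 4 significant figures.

t = 14.36 hours

Semi-major axis of the transfer orbit: a_t = (18020 + 50690)/2 = 34355 km.
By Kepler's third law the transfer-orbit period is T = 2π√(a_t³/μ), so t = T/2 = 51690 s.
Converting: 51690 s ÷ 3600 s/hour = 14.36 hours.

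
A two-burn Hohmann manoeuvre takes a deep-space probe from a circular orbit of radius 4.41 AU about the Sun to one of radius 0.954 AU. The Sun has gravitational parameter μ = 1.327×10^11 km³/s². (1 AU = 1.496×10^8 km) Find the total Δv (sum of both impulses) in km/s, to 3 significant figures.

In km: r₁ = 4.41 × 1.496×10^8 = 6.59736×10^8 km; r₂ = 0.954 × 1.496×10^8 = 1.427184×10^8 km.
The Hohmann ellipse has a_t = (r₁ + r₂)/2 = 4.012272×10^8 km.
At r₁ the circular-orbit speed is v₁ = √(μ/r₁) = 14.1824 km/s.
Transfer-orbit speed at r₁ (vis-viva equation): v_a = √[μ(2/r₁ − 1/a_t)] = 8.45854 km/s.
First burn Δv₁ = |v_a − v₁| = 5.724 km/s.
At r₂, v₂ = √(μ/r₂) = 30.493 km/s.
Transfer-orbit speed at r₂: v_p = √[μ(2/r₂ − 1/a_t)] = 39.101 km/s.
Second burn Δv₂ = |v₂ − v_p| = 8.608 km/s.
Δv = Δv₁ + Δv₂ = 5.724 + 8.608 = 14.33 km/s.

Δv = 14.3 km/s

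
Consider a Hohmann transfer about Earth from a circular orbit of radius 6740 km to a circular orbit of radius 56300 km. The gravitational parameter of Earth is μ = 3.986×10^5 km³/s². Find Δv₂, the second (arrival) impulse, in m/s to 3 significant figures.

Δv₂ = 1430 m/s

Transfer-ellipse semi-major axis a_t = (r₁ + r₂)/2 = (6740 + 56300)/2 = 31520 km.
On the circular orbit at r = 56300 km, v_c = √(μ/r) = 2.6608 km/s.
Vis-viva on the transfer ellipse at r = 56300 km gives v_t = √[μ(2/r − 1/a_t)] = 1.2304 km/s.
Δv₂ = |v_t − v_c| = |1.2304 − 2.6608| = 1.430 km/s.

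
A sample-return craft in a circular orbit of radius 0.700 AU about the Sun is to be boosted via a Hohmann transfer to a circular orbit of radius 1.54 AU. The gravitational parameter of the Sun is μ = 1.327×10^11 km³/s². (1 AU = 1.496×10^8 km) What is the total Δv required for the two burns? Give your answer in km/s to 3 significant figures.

In km: r₁ = 0.700 × 1.496×10^8 = 1.0472×10^8 km; r₂ = 1.54 × 1.496×10^8 = 2.30384×10^8 km.
Semi-major axis of the transfer orbit: a_t = (1.0472×10^8 + 2.30384×10^8)/2 = 1.67552×10^8 km.
Circular speed at r₁: v₁ = √(μ/r₁) = √(1.327×10^11/1.0472×10^8) = 35.598 km/s.
On the transfer ellipse at r₁, v² = μ(2/r − 1/a) gives v_p = √[μ(2/r₁ − 1/a_t)] = 41.742 km/s.
First burn Δv₁ = |v_p − v₁| = 6.144 km/s.
Circular speed at r₂: v₂ = √(μ/r₂) = 24.000 km/s.
Transfer-orbit speed at r₂: v_a = √[μ(2/r₂ − 1/a_t)] = 18.974 km/s.
Second burn Δv₂ = |v₂ − v_a| = 5.026 km/s.
Δv = Δv₁ + Δv₂ = 6.144 + 5.026 = 11.17 km/s.

Δv = 11.2 km/s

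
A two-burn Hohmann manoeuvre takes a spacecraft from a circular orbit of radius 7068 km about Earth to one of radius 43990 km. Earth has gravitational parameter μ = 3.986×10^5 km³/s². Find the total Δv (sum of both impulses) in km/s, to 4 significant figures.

Semi-major axis of the transfer orbit: a_t = (7068 + 43990)/2 = 25529 km.
Circular speed at r₁: v₁ = √(μ/r₁) = √(3.986×10^5/7068) = 7.510 km/s.
Transfer-orbit speed at r₁ (vis-viva equation): v_p = √[μ(2/r₁ − 1/a_t)] = 9.858 km/s.
First burn Δv₁ = |v_p − v₁| = 2.348 km/s.
At r₂, v₂ = √(μ/r₂) = 3.010 km/s.
Transfer-orbit speed at r₂: v_a = √[μ(2/r₂ − 1/a_t)] = 1.584 km/s.
Second burn Δv₂ = |v₂ − v_a| = 1.426 km/s.
Total Δv = Δv₁ + Δv₂ = 3.774 km/s.

Δv = 3.774 km/s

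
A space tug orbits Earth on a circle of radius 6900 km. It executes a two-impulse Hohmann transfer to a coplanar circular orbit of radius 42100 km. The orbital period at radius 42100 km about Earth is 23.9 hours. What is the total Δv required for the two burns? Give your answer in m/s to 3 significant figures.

From Kepler's third law T² = 4π²r³/μ at r = 42100 km, T = 23.9 hours = 23.9 × 3600 s = 86040 s: μ = 4π²r³/T² = 3.97929×10^5 km³/s².
The Hohmann ellipse has a_t = (r₁ + r₂)/2 = 24500 km.
Circular speed at r₁: v₁ = √(μ/r₁) = √(3.97929×10^5/6900) = 7.594 km/s.
On the transfer ellipse at r₁, vis-viva gives v_p = √[μ(2/r₁ − 1/a_t)] = 9.955 km/s.
First burn Δv₁ = |v_p − v₁| = 2.361 km/s.
Circular speed at r₂: v₂ = √(μ/r₂) = 3.0744 km/s.
Transfer-orbit speed at r₂: v_a = √[μ(2/r₂ − 1/a_t)] = 1.6316 km/s.
Second burn Δv₂ = |v₂ − v_a| = 1.443 km/s.
Total Δv = Δv₁ + Δv₂ = 3.804 km/s.

Δv = 3800 m/s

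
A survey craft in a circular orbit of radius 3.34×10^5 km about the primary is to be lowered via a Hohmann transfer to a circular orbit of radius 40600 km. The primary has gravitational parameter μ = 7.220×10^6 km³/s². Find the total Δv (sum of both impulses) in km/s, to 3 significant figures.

Δv = 6.96 km/s

Transfer-ellipse semi-major axis a_t = (r₁ + r₂)/2 = (3.340×10^5 + 40600)/2 = 1.873×10^5 km.
Circular speed at r₁: v₁ = √(μ/r₁) = √(7.220×10^6/3.340×10^5) = 4.6494 km/s.
Transfer-orbit speed at r₁ (vis-viva equation): v_a = √[μ(2/r₁ − 1/a_t)] = 2.1647 km/s.
First burn Δv₁ = |v_a − v₁| = 2.485 km/s.
At r₂, v₂ = √(μ/r₂) = 13.3354 km/s.
Transfer-orbit speed at r₂: v_p = √[μ(2/r₂ − 1/a_t)] = 17.8078 km/s.
Second burn Δv₂ = |v₂ − v_p| = 4.472 km/s.
Total Δv = Δv₁ + Δv₂ = 6.957 km/s.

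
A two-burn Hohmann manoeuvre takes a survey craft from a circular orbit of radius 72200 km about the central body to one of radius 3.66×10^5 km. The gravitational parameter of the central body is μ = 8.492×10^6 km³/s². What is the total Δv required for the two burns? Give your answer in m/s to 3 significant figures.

Semi-major axis of the transfer orbit: a_t = (72200 + 3.660×10^5)/2 = 2.191×10^5 km.
At r₁ the circular-orbit speed is v₁ = √(μ/r₁) = 10.845 km/s.
On the transfer ellipse at r₁, v² = μ(2/r − 1/a) gives v_p = √[μ(2/r₁ − 1/a_t)] = 14.017 km/s.
First burn Δv₁ = |v_p − v₁| = 3.172 km/s.
Circular speed at r₂: v₂ = √(μ/r₂) = 4.817 km/s.
Transfer-orbit speed at r₂: v_a = √[μ(2/r₂ − 1/a_t)] = 2.765 km/s.
Second burn Δv₂ = |v₂ − v_a| = 2.052 km/s.
Δv = Δv₁ + Δv₂ = 3.172 + 2.052 = 5.224 km/s.

Δv = 5220 m/s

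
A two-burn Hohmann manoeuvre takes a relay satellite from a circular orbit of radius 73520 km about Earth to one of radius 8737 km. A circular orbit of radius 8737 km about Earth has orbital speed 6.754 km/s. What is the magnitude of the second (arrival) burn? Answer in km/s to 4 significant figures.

From the circular-orbit relation v² = μ/r at r = 8737 km: μ = v²r = (6.754)² × 8737 = 3.98552×10^5 km³/s².
The Hohmann ellipse has a_t = (r₁ + r₂)/2 = 41128.5 km.
Circular speed at r = 8737 km: v_c = √(μ/r) = 6.754 km/s.
Vis-viva on the transfer ellipse at r = 8737 km gives v_t = √[μ(2/r − 1/a_t)] = 9.030 km/s.
Δv₂ = |v_t − v_c| = |9.030 − 6.754| = 2.276 km/s.

Δv₂ = 2.276 km/s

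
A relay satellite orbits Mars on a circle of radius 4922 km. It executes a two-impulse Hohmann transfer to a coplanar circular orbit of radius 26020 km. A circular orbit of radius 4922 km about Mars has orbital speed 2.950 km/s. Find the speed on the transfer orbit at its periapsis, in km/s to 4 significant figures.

From the circular-orbit relation v² = μ/r at r = 4922 km: μ = v²r = (2.950)² × 4922 = 42833.7 km³/s².
Transfer-ellipse semi-major axis a_t = (r₁ + r₂)/2 = (4922 + 26020)/2 = 15471 km.
At periapsis, r = 4922 km.
Applying v² = μ(2/r − 1/a_t): v = 3.826 km/s.

v = 3.826 km/s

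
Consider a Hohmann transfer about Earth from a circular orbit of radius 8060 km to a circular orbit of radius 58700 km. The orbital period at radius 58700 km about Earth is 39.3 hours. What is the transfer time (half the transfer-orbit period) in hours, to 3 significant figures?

t = 8.43 hours

From Kepler's third law T² = 4π²r³/μ at r = 58700 km, T = 39.3 hours = 39.3 × 3600 s = 1.4148×10^5 s: μ = 4π²r³/T² = 3.98918×10^5 km³/s².
The Hohmann ellipse has a_t = (r₁ + r₂)/2 = 33380 km.
Transfer time t = π√(a_t³/μ) = π√((33380)³ / 3.98918×10^5) = 30335 s.
Converting: 30335 s ÷ 3600 s/hour = 8.43 hours.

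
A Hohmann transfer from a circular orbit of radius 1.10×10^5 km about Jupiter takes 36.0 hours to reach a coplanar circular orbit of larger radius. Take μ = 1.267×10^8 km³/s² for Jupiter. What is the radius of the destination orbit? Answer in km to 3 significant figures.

r₂ = 1.09×10^6 km

Transfer time t = 36.0 hours = 1.296×10^5 s, and t = π√(a_t³/μ).
So a_t = (μ t²/π²)^(1/3) = (1.267×10^8 × (1.296×10^5)² / π²)^(1/3) = 5.9965×10^5 km.
Since a_t = (r₁ + r₂)/2, r₂ = 2a_t − r₁ = 2×5.9965×10^5 − 1.100×10^5 = 1.0893×10^6 km.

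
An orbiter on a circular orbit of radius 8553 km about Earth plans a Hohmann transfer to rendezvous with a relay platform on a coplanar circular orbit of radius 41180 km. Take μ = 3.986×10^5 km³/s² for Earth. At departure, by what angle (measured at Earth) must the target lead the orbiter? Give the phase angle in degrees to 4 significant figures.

Transfer-ellipse semi-major axis a_t = (r₁ + r₂)/2 = (8553 + 41180)/2 = 24866.5 km.
The half-period of the transfer ellipse is t = π√(a_t³/μ) = 19512 s.
The target's mean motion on its circular orbit is ω₂ = √(μ/r₂³) = 7.5551×10^-5 rad/s.
Angle swept by the target during transfer: ω₂·t = 1.47415 rad = 84.46°.
The orbiter traverses 180° on the transfer ellipse, so the target must lead by 180° − 84.46° = 95.54°.

φ = 95.54°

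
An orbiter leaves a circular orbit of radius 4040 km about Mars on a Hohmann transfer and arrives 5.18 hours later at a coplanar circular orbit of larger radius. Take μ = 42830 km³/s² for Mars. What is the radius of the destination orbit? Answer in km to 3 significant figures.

r₂ = 18900 km

Transfer time t = 5.18 hours = 18648 s, and t = π√(a_t³/μ).
So a_t = (μ t²/π²)^(1/3) = (42830 × (18648)² / π²)^(1/3) = 11470 km.
Since a_t = (r₁ + r₂)/2, r₂ = 2a_t − r₁ = 2×11470 − 4040 = 18900 km.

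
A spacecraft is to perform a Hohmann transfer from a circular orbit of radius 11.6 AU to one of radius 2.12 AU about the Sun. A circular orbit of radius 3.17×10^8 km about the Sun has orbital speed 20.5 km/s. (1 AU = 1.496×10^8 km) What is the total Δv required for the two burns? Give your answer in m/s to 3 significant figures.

From the circular-orbit relation v² = μ/r at r = 3.17×10^8 km: μ = v²r = (20.5)² × 3.17×10^8 = 1.33219×10^11 km³/s².
In km: r₁ = 11.6 × 1.496×10^8 = 1.73536×10^9 km; r₂ = 2.12 × 1.496×10^8 = 3.17152×10^8 km.
The Hohmann ellipse has a_t = (r₁ + r₂)/2 = 1.026256×10^9 km.
Circular speed at r₁: v₁ = √(μ/r₁) = √(1.33219×10^11/1.73536×10^9) = 8.762 km/s.
On the transfer ellipse at r₁, v² = μ(2/r − 1/a) gives v_a = √[μ(2/r₁ − 1/a_t)] = 4.871 km/s.
First burn Δv₁ = |v_a − v₁| = 3.891 km/s.
At r₂, v₂ = √(μ/r₂) = 20.495 km/s.
Transfer-orbit speed at r₂: v_p = √[μ(2/r₂ − 1/a_t)] = 26.651 km/s.
Second burn Δv₂ = |v₂ − v_p| = 6.156 km/s.
Total Δv = Δv₁ + Δv₂ = 10.05 km/s.

Δv = 10000 m/s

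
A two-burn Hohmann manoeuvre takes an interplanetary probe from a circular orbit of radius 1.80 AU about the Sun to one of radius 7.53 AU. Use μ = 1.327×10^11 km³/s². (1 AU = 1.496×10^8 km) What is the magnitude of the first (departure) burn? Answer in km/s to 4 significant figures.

In km: r₁ = 1.80 × 1.496×10^8 = 2.6928×10^8 km; r₂ = 7.53 × 1.496×10^8 = 1.126488×10^9 km.
The Hohmann ellipse has a_t = (r₁ + r₂)/2 = 6.97884×10^8 km.
Circular speed at r = 2.6928×10^8 km: v_c = √(μ/r) = 22.199 km/s.
Vis-viva on the transfer ellipse at r = 2.6928×10^8 km gives v_t = √[μ(2/r − 1/a_t)] = 28.204 km/s.
Δv₁ = |v_t − v_c| = |28.204 − 22.199| = 6.005 km/s.

Δv₁ = 6.005 km/s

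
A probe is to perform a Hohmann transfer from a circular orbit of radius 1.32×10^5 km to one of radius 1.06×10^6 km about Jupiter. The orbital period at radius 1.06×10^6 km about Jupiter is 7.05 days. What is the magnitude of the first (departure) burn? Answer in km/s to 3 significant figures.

From Kepler's third law T² = 4π²r³/μ at r = 1.06×10^6 km, T = 7.05 days = 7.05 × 86400 s = 6.0912×10^5 s: μ = 4π²r³/T² = 1.26728×10^8 km³/s².
Semi-major axis of the transfer orbit: a_t = (1.320×10^5 + 1.060×10^6)/2 = 5.960×10^5 km.
Circular speed at r = 1.320×10^5 km: v_c = √(μ/r) = 30.98 km/s.
Vis-viva on the transfer ellipse at r = 1.320×10^5 km gives v_t = √[μ(2/r − 1/a_t)] = 41.32 km/s.
Δv₁ = |v_t − v_c| = |41.32 − 30.98| = 10.34 km/s.

Δv₁ = 10.3 km/s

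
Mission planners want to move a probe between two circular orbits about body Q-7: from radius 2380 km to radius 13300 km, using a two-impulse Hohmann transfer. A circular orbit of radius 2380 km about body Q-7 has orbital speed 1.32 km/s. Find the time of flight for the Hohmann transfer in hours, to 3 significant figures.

t = 9.41 hours

From the circular-orbit relation v² = μ/r at r = 2380 km: μ = v²r = (1.32)² × 2380 = 4146.91 km³/s².
Semi-major axis of the transfer orbit: a_t = (2380 + 13300)/2 = 7840 km.
Transfer time t = π√(a_t³/μ) = π√((7840)³ / 4146.91) = 33870 s.
Converting: 33870 s ÷ 3600 s/hour = 9.41 hours.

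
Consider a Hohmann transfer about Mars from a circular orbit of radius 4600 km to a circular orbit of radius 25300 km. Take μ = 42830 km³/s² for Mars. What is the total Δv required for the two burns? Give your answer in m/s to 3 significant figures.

Semi-major axis of the transfer orbit: a_t = (4600 + 25300)/2 = 14950 km.
At r₁ the circular-orbit speed is v₁ = √(μ/r₁) = 3.051372 km/s.
On the transfer ellipse at r₁, vis-viva gives v_p = √[μ(2/r₁ − 1/a_t)] = 3.969491 km/s.
First burn Δv₁ = |v_p − v₁| = 0.918119 km/s.
At r₂, v₂ = √(μ/r₂) = 1.30111 km/s.
Transfer-orbit speed at r₂: v_a = √[μ(2/r₂ − 1/a_t)] = 0.721726 km/s.
Second burn Δv₂ = |v₂ − v_a| = 0.579384 km/s.
Total Δv = Δv₁ + Δv₂ = 1.498 km/s.

Δv = 1500 m/s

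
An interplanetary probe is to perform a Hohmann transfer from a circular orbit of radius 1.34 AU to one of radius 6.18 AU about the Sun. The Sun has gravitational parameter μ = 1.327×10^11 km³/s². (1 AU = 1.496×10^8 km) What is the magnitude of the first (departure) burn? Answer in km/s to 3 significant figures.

In km: r₁ = 1.34 × 1.496×10^8 = 2.00464×10^8 km; r₂ = 6.18 × 1.496×10^8 = 9.24528×10^8 km.
Semi-major axis of the transfer orbit: a_t = (2.00464×10^8 + 9.24528×10^8)/2 = 5.62496×10^8 km.
On the circular orbit at r = 2.00464×10^8 km, v_c = √(μ/r) = 25.729 km/s.
Transfer-orbit speed at the same r (vis-viva, a = a_t): v_t = √[μ(2/r − 1/a_t)] = 32.985 km/s.
Δv₁ = |v_t − v_c| = |32.985 − 25.729| = 7.256 km/s.

Δv₁ = 7.26 km/s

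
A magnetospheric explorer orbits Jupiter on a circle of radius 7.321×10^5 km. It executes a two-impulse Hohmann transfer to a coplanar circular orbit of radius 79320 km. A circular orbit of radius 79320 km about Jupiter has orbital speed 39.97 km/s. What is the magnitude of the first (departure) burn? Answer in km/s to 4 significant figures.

Δv₁ = 7.339 km/s

From the circular-orbit relation v² = μ/r at r = 79320 km: μ = v²r = (39.97)² × 79320 = 1.26722×10^8 km³/s².
The Hohmann ellipse has a_t = (r₁ + r₂)/2 = 4.0571×10^5 km.
On the circular orbit at r = 7.321×10^5 km, v_c = √(μ/r) = 13.156 km/s.
Vis-viva on the transfer ellipse at r = 7.321×10^5 km gives v_t = √[μ(2/r − 1/a_t)] = 5.8173 km/s.
Δv₁ = |v_t − v_c| = |5.8173 − 13.156| = 7.339 km/s.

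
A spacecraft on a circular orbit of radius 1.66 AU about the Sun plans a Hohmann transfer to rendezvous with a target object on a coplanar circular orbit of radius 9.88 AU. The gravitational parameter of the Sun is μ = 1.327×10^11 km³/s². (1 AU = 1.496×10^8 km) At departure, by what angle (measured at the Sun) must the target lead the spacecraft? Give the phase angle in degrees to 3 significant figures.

In km: r₁ = 1.66 × 1.496×10^8 = 2.48336×10^8 km; r₂ = 9.88 × 1.496×10^8 = 1.478048×10^9 km.
Transfer-ellipse semi-major axis a_t = (r₁ + r₂)/2 = (2.48336×10^8 + 1.478048×10^9)/2 = 8.63192×10^8 km.
The half-period of the transfer ellipse is t = π√(a_t³/μ) = 2.187×10^8 s.
Target angular speed ω₂ = √(μ/r₂³) = 6.411×10^-9 rad/s.
Angle swept by the target during transfer: ω₂·t = 1.402 rad = 80.33°.
Arrival is 180° from departure on the ellipse, so φ = 180° − 80.33° = 99.7°.

φ = 99.7°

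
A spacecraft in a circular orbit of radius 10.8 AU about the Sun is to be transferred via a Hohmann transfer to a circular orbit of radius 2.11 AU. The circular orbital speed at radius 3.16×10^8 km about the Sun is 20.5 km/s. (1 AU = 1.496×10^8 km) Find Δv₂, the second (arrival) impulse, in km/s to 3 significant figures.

Δv₂ = 6.02 km/s

From the circular-orbit relation v² = μ/r at r = 3.16×10^8 km: μ = v²r = (20.5)² × 3.16×10^8 = 1.32799×10^11 km³/s².
In km: r₁ = 10.8 × 1.496×10^8 = 1.61568×10^9 km; r₂ = 2.11 × 1.496×10^8 = 3.15656×10^8 km.
Semi-major axis of the transfer orbit: a_t = (1.61568×10^9 + 3.15656×10^8)/2 = 9.65668×10^8 km.
Circular speed at r = 3.15656×10^8 km: v_c = √(μ/r) = 20.51 km/s.
Transfer-orbit speed at the same r (vis-viva, a = a_t): v_t = √[μ(2/r − 1/a_t)] = 26.53 km/s.
Δv₂ = |v_t − v_c| = |26.53 − 20.51| = 6.020 km/s.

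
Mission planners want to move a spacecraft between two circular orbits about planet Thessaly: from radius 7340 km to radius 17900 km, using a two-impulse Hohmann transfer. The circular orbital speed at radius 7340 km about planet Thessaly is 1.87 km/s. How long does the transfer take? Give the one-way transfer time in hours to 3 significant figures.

t = 7.72 hours

From the circular-orbit relation v² = μ/r at r = 7340 km: μ = v²r = (1.87)² × 7340 = 25667.2 km³/s².
Semi-major axis of the transfer orbit: a_t = (7340 + 17900)/2 = 12620 km.
Transfer time t = π√(a_t³/μ) = π√((12620)³ / 25667.2) = 27800 s.
Converting: 27800 s ÷ 3600 s/hour = 7.72 hours.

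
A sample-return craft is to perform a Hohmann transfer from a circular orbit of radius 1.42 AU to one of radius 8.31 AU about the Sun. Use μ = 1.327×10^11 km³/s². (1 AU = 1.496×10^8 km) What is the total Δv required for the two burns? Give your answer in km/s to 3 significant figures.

In km: r₁ = 1.42 × 1.496×10^8 = 2.12432×10^8 km; r₂ = 8.31 × 1.496×10^8 = 1.243176×10^9 km.
Semi-major axis of the transfer orbit: a_t = (2.12432×10^8 + 1.243176×10^9)/2 = 7.27804×10^8 km.
At r₁ the circular-orbit speed is v₁ = √(μ/r₁) = 24.993 km/s.
On the transfer ellipse at r₁, vis-viva gives v_p = √[μ(2/r₁ − 1/a_t)] = 32.665 km/s.
First burn Δv₁ = |v_p − v₁| = 7.672 km/s.
At r₂, v₂ = √(μ/r₂) = 10.332 km/s.
Transfer-orbit speed at r₂: v_a = √[μ(2/r₂ − 1/a_t)] = 5.5818 km/s.
Second burn Δv₂ = |v₂ − v_a| = 4.750 km/s.
Total Δv = Δv₁ + Δv₂ = 12.42 km/s.

Δv = 12.4 km/s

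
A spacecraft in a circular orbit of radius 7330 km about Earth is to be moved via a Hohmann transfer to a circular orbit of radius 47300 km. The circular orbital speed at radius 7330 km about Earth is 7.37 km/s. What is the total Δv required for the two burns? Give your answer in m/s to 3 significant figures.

From the circular-orbit relation v² = μ/r at r = 7330 km: μ = v²r = (7.37)² × 7330 = 3.98143×10^5 km³/s².
The Hohmann ellipse has a_t = (r₁ + r₂)/2 = 27315 km.
Circular speed at r₁: v₁ = √(μ/r₁) = √(3.98143×10^5/7330) = 7.3700 km/s.
Transfer-orbit speed at r₁ (v² = μ(2/r − 1/a)): v_p = √[μ(2/r₁ − 1/a_t)] = 9.6983 km/s.
First burn Δv₁ = |v_p − v₁| = 2.3283 km/s.
At r₂, v₂ = √(μ/r₂) = 2.90128 km/s.
Transfer-orbit speed at r₂: v_a = √[μ(2/r₂ − 1/a_t)] = 1.50294 km/s.
Second burn Δv₂ = |v₂ − v_a| = 1.3983 km/s.
Δv = Δv₁ + Δv₂ = 2.3283 + 1.3983 = 3.727 km/s.

Δv = 3730 m/s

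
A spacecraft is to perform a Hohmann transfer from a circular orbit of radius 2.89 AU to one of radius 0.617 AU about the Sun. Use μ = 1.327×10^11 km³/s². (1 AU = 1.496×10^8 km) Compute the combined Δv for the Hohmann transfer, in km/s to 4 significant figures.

Δv = 17.89 km/s

In km: r₁ = 2.89 × 1.496×10^8 = 4.32344×10^8 km; r₂ = 0.617 × 1.496×10^8 = 9.23032×10^7 km.
The Hohmann ellipse has a_t = (r₁ + r₂)/2 = 2.623236×10^8 km.
At r₁ the circular-orbit speed is v₁ = √(μ/r₁) = 17.519 km/s.
On the transfer ellipse at r₁, vis-viva gives v_a = √[μ(2/r₁ − 1/a_t)] = 10.392 km/s.
First burn Δv₁ = |v_a − v₁| = 7.127 km/s.
Circular speed at r₂: v₂ = √(μ/r₂) = 37.92 km/s.
Transfer-orbit speed at r₂: v_p = √[μ(2/r₂ − 1/a_t)] = 48.68 km/s.
Second burn Δv₂ = |v₂ − v_p| = 10.76 km/s.
Total Δv = Δv₁ + Δv₂ = 17.89 km/s.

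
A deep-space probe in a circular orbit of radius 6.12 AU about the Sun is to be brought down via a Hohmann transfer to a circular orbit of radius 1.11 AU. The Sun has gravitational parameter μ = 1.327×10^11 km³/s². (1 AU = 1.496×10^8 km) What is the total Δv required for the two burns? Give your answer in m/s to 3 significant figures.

Δv = 13900 m/s

In km: r₁ = 6.12 × 1.496×10^8 = 9.15552×10^8 km; r₂ = 1.11 × 1.496×10^8 = 1.66056×10^8 km.
Transfer-ellipse semi-major axis a_t = (r₁ + r₂)/2 = (9.15552×10^8 + 1.66056×10^8)/2 = 5.40804×10^8 km.
At r₁ the circular-orbit speed is v₁ = √(μ/r₁) = 12.039 km/s.
Transfer-orbit speed at r₁ (v² = μ(2/r − 1/a)): v_a = √[μ(2/r₁ − 1/a_t)] = 6.6712 km/s.
First burn Δv₁ = |v_a − v₁| = 5.368 km/s.
Circular speed at r₂: v₂ = √(μ/r₂) = 28.269 km/s.
Transfer-orbit speed at r₂: v_p = √[μ(2/r₂ − 1/a_t)] = 36.782 km/s.
Second burn Δv₂ = |v₂ − v_p| = 8.513 km/s.
Total Δv = Δv₁ + Δv₂ = 13.88 km/s.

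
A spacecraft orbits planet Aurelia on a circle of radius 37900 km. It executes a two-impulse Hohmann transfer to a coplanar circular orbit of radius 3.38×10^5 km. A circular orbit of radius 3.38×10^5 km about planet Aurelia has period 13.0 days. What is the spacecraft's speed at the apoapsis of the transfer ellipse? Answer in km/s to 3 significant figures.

v = 0.849 km/s

From Kepler's third law T² = 4π²r³/μ at r = 3.38×10^5 km, T = 13.0 days = 13.0 × 86400 s = 1.1232×10^6 s: μ = 4π²r³/T² = 1.20836×10^6 km³/s².
Transfer-ellipse semi-major axis a_t = (r₁ + r₂)/2 = (37900 + 3.380×10^5)/2 = 1.8795×10^5 km.
The apoapsis of the transfer ellipse is at r = 3.380×10^5 km.
Applying v² = μ(2/r − 1/a_t): v = 0.8491 km/s.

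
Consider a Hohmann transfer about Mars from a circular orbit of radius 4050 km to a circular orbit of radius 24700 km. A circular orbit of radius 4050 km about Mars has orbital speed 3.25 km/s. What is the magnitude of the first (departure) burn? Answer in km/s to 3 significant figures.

Δv₁ = 1.01 km/s

From the circular-orbit relation v² = μ/r at r = 4050 km: μ = v²r = (3.25)² × 4050 = 42778.1 km³/s².
The Hohmann ellipse has a_t = (r₁ + r₂)/2 = 14375 km.
Circular speed at r = 4050 km: v_c = √(μ/r) = 3.250 km/s.
Vis-viva on the transfer ellipse at r = 4050 km gives v_t = √[μ(2/r − 1/a_t)] = 4.260 km/s.
Δv₁ = |v_t − v_c| = |4.260 − 3.250| = 1.010 km/s.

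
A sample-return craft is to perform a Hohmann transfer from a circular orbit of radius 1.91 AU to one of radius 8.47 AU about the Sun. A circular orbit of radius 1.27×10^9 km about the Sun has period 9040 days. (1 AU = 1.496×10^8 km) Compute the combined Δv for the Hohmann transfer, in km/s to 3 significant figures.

From Kepler's third law T² = 4π²r³/μ at r = 1.27×10^9 km, T = 9040 days = 9040 × 86400 s = 7.81056×10^8 s: μ = 4π²r³/T² = 1.32558×10^11 km³/s².
In km: r₁ = 1.91 × 1.496×10^8 = 2.85736×10^8 km; r₂ = 8.47 × 1.496×10^8 = 1.267112×10^9 km.
The Hohmann ellipse has a_t = (r₁ + r₂)/2 = 7.76424×10^8 km.
At r₁ the circular-orbit speed is v₁ = √(μ/r₁) = 21.539 km/s.
On the transfer ellipse at r₁, v² = μ(2/r − 1/a) gives v_p = √[μ(2/r₁ − 1/a_t)] = 27.516 km/s.
First burn Δv₁ = |v_p − v₁| = 5.977 km/s.
At r₂, v₂ = √(μ/r₂) = 10.228 km/s.
Transfer-orbit speed at r₂: v_a = √[μ(2/r₂ − 1/a_t)] = 6.2048 km/s.
Second burn Δv₂ = |v₂ − v_a| = 4.023 km/s.
Δv = Δv₁ + Δv₂ = 5.977 + 4.023 = 10.00 km/s.

Δv = 10.0 km/s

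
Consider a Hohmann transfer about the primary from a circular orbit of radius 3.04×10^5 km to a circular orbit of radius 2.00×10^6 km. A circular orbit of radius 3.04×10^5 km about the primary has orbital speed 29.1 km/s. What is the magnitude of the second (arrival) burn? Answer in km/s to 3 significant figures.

Δv₂ = 5.52 km/s

From the circular-orbit relation v² = μ/r at r = 3.04×10^5 km: μ = v²r = (29.1)² × 3.04×10^5 = 2.57430×10^8 km³/s².
Semi-major axis of the transfer orbit: a_t = (3.040×10^5 + 2.000×10^6)/2 = 1.152×10^6 km.
Circular speed at r = 2.000×10^6 km: v_c = √(μ/r) = 11.345 km/s.
Vis-viva on the transfer ellipse at r = 2.000×10^6 km gives v_t = √[μ(2/r − 1/a_t)] = 5.8281 km/s.
Δv₂ = |v_t − v_c| = |5.8281 − 11.345| = 5.517 km/s.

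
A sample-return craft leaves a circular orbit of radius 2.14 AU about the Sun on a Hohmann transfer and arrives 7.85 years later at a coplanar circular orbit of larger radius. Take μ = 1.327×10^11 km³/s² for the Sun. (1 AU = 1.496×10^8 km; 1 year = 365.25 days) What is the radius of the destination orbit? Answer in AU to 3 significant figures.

r₂ = 10.4 AU

In km: r₁ = 2.14 × 1.496×10^8 = 3.20144×10^8 km.
Transfer time t = 7.85 years × 365.25 × 86400 s = 2.4772716×10^8 s, and t = π√(a_t³/μ).
So a_t = (μ t²/π²)^(1/3) = (1.327×10^11 × (2.4772716×10^8)² / π²)^(1/3) = 9.3794×10^8 km.
Since a_t = (r₁ + r₂)/2, r₂ = 2a_t − r₁ = 2×9.3794×10^8 − 3.20144×10^8 = 1.555736×10^9 km.
In AU: r₂ = 1.555736×10^9 / 1.496×10^8 = 10.4 AU.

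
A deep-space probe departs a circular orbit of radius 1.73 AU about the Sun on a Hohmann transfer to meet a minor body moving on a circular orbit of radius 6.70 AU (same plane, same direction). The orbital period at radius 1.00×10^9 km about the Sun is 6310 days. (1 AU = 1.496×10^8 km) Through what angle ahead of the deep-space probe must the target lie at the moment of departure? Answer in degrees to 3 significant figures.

From Kepler's third law T² = 4π²r³/μ at r = 1.00×10^9 km, T = 6310 days = 6310 × 86400 s = 5.45184×10^8 s: μ = 4π²r³/T² = 1.32823×10^11 km³/s².
In km: r₁ = 1.73 × 1.496×10^8 = 2.58808×10^8 km; r₂ = 6.70 × 1.496×10^8 = 1.00232×10^9 km.
Transfer-ellipse semi-major axis a_t = (r₁ + r₂)/2 = (2.58808×10^8 + 1.00232×10^9)/2 = 6.30564×10^8 km.
Transfer time t = π√(a_t³/μ) = 1.3649×10^8 s.
The target's mean motion on its circular orbit is ω₂ = √(μ/r₂³) = 1.1485×10^-8 rad/s.
Angle swept by the target during transfer: ω₂·t = 1.5676 rad = 89.82°.
Arrival is 180° from departure on the ellipse, so φ = 180° − 89.82° = 90.2°.

φ = 90.2°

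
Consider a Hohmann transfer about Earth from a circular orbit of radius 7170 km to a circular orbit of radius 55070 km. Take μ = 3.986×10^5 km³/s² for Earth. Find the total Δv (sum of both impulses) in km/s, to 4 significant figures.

Δv = 3.861 km/s

The Hohmann ellipse has a_t = (r₁ + r₂)/2 = 31120 km.
At r₁ the circular-orbit speed is v₁ = √(μ/r₁) = 7.4561 km/s.
On the transfer ellipse at r₁, v² = μ(2/r − 1/a) gives v_p = √[μ(2/r₁ − 1/a_t)] = 9.9185 km/s.
First burn Δv₁ = |v_p − v₁| = 2.462 km/s.
At r₂, v₂ = √(μ/r₂) = 2.690 km/s.
Transfer-orbit speed at r₂: v_a = √[μ(2/r₂ − 1/a_t)] = 1.291 km/s.
Second burn Δv₂ = |v₂ − v_a| = 1.399 km/s.
Δv = Δv₁ + Δv₂ = 2.462 + 1.399 = 3.861 km/s.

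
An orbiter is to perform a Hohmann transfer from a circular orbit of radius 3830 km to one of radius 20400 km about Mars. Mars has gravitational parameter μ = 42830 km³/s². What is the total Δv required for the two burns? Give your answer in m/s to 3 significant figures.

The Hohmann ellipse has a_t = (r₁ + r₂)/2 = 12115 km.
Circular speed at r₁: v₁ = √(μ/r₁) = √(42830/3830) = 3.3441 km/s.
Transfer-orbit speed at r₁ (vis-viva equation): v_p = √[μ(2/r₁ − 1/a_t)] = 4.3394 km/s.
First burn Δv₁ = |v_p − v₁| = 0.9953 km/s.
Circular speed at r₂: v₂ = √(μ/r₂) = 1.449 km/s.
Transfer-orbit speed at r₂: v_a = √[μ(2/r₂ − 1/a_t)] = 0.8147 km/s.
Second burn Δv₂ = |v₂ − v_a| = 0.6343 km/s.
Δv = Δv₁ + Δv₂ = 0.9953 + 0.6343 = 1.630 km/s.

Δv = 1630 m/s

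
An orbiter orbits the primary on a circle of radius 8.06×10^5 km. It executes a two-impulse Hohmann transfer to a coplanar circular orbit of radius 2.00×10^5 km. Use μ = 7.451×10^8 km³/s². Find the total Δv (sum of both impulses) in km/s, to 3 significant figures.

Δv = 27.5 km/s

Transfer-ellipse semi-major axis a_t = (r₁ + r₂)/2 = (8.060×10^5 + 2.000×10^5)/2 = 5.030×10^5 km.
At r₁ the circular-orbit speed is v₁ = √(μ/r₁) = 30.40 km/s.
On the transfer ellipse at r₁, vis-viva gives v_a = √[μ(2/r₁ − 1/a_t)] = 19.17 km/s.
First burn Δv₁ = |v_a − v₁| = 11.23 km/s.
At r₂, v₂ = √(μ/r₂) = 61.037 km/s.
Transfer-orbit speed at r₂: v_p = √[μ(2/r₂ − 1/a_t)] = 77.264 km/s.
Second burn Δv₂ = |v₂ − v_p| = 16.23 km/s.
Total Δv = Δv₁ + Δv₂ = 27.46 km/s.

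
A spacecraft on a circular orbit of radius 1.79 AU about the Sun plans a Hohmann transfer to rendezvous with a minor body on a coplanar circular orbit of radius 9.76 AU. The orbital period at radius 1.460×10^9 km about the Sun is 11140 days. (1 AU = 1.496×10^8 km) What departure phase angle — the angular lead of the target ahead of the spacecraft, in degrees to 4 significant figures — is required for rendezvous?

φ = 98.07°

From Kepler's third law T² = 4π²r³/μ at r = 1.460×10^9 km, T = 11140 days = 11140 × 86400 s = 9.62496×10^8 s: μ = 4π²r³/T² = 1.32623×10^11 km³/s².
In km: r₁ = 1.79 × 1.496×10^8 = 2.67784×10^8 km; r₂ = 9.76 × 1.496×10^8 = 1.460096×10^9 km.
The Hohmann ellipse has a_t = (r₁ + r₂)/2 = 8.6394×10^8 km.
Transfer time t = π√(a_t³/μ) = 2.191×10^8 s.
Target angular speed ω₂ = √(μ/r₂³) = 6.527×10^-9 rad/s.
Angle swept by the target during transfer: ω₂·t = 1.430 rad = 81.93°.
Arrival is 180° from departure on the ellipse, so φ = 180° − 81.93° = 98.07°.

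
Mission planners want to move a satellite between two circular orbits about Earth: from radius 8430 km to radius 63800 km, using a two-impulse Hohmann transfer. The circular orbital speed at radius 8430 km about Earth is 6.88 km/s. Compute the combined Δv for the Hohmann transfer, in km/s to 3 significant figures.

Δv = 3.56 km/s

From the circular-orbit relation v² = μ/r at r = 8430 km: μ = v²r = (6.88)² × 8430 = 3.99029×10^5 km³/s².
The Hohmann ellipse has a_t = (r₁ + r₂)/2 = 36115 km.
At r₁ the circular-orbit speed is v₁ = √(μ/r₁) = 6.880 km/s.
On the transfer ellipse at r₁, v² = μ(2/r − 1/a) gives v_p = √[μ(2/r₁ − 1/a_t)] = 9.144 km/s.
First burn Δv₁ = |v_p − v₁| = 2.264 km/s.
Circular speed at r₂: v₂ = √(μ/r₂) = 2.501 km/s.
Transfer-orbit speed at r₂: v_a = √[μ(2/r₂ − 1/a_t)] = 1.208 km/s.
Second burn Δv₂ = |v₂ − v_a| = 1.293 km/s.
Δv = Δv₁ + Δv₂ = 2.264 + 1.293 = 3.557 km/s.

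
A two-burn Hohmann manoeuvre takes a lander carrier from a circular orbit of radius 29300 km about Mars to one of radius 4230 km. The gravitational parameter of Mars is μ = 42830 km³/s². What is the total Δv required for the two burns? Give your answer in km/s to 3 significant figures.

Δv = 1.63 km/s

Semi-major axis of the transfer orbit: a_t = (29300 + 4230)/2 = 16765 km.
At r₁ the circular-orbit speed is v₁ = √(μ/r₁) = 1.20904 km/s.
On the transfer ellipse at r₁, v² = μ(2/r − 1/a) gives v_a = √[μ(2/r₁ − 1/a_t)] = 0.607307 km/s.
First burn Δv₁ = |v_a − v₁| = 0.60173 km/s.
Circular speed at r₂: v₂ = √(μ/r₂) = 3.1820 km/s.
Transfer-orbit speed at r₂: v_p = √[μ(2/r₂ − 1/a_t)] = 4.2066 km/s.
Second burn Δv₂ = |v₂ − v_p| = 1.0246 km/s.
Total Δv = Δv₁ + Δv₂ = 1.626 km/s.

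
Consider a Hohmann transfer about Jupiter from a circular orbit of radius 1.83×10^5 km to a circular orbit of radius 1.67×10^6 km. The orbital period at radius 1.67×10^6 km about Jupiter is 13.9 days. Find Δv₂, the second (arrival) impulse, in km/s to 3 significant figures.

From Kepler's third law T² = 4π²r³/μ at r = 1.67×10^6 km, T = 13.9 days = 13.9 × 86400 s = 1.20096×10^6 s: μ = 4π²r³/T² = 1.27483×10^8 km³/s².
Semi-major axis of the transfer orbit: a_t = (1.830×10^5 + 1.670×10^6)/2 = 9.265×10^5 km.
On the circular orbit at r = 1.670×10^6 km, v_c = √(μ/r) = 8.737 km/s.
Transfer-orbit speed at the same r (vis-viva, a = a_t): v_t = √[μ(2/r − 1/a_t)] = 3.883 km/s.
Δv₂ = |v_t − v_c| = |3.883 − 8.737| = 4.854 km/s.

Δv₂ = 4.85 km/s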